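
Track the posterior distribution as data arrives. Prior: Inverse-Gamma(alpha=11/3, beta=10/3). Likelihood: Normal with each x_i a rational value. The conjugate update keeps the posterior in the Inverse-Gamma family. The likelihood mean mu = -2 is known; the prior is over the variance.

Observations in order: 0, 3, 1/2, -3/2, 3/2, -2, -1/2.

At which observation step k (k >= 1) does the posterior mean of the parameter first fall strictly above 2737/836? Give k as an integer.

k = 2

obs 1: x=0 → posterior Inverse-Gamma(25/6, 16/3)
obs 2: x=3 → posterior Inverse-Gamma(14/3, 107/6)
obs 3: x=1/2 → posterior Inverse-Gamma(31/6, 503/24)
obs 4: x=-3/2 → posterior Inverse-Gamma(17/3, 253/12)
obs 5: x=3/2 → posterior Inverse-Gamma(37/6, 653/24)
obs 6: x=-2 → posterior Inverse-Gamma(20/3, 653/24)
obs 7: x=-1/2 → posterior Inverse-Gamma(43/6, 85/3)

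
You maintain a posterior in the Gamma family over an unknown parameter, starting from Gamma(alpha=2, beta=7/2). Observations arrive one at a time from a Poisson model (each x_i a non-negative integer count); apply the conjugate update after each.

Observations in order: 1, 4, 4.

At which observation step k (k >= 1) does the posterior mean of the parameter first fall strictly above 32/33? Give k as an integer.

k = 2

obs 1: x=1 → posterior Gamma(3, 9/2)
obs 2: x=4 → posterior Gamma(7, 11/2)
obs 3: x=4 → posterior Gamma(11, 13/2)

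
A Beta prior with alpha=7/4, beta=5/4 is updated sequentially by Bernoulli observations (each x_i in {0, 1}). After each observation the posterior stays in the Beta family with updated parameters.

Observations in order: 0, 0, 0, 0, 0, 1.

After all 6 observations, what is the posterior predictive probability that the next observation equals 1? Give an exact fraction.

11/36

obs 1: x=0 → posterior Beta(7/4, 9/4)
obs 2: x=0 → posterior Beta(7/4, 13/4)
obs 3: x=0 → posterior Beta(7/4, 17/4)
obs 4: x=0 → posterior Beta(7/4, 21/4)
obs 5: x=0 → posterior Beta(7/4, 25/4)
obs 6: x=1 → posterior Beta(11/4, 25/4)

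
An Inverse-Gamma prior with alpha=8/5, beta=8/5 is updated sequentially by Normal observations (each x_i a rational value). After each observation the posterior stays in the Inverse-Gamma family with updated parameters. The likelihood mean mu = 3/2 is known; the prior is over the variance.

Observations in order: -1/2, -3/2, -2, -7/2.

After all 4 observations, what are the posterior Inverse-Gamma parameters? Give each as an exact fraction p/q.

alpha=18/5, beta=1069/40

obs 1: x=-1/2 → posterior Inverse-Gamma(21/10, 18/5)
obs 2: x=-3/2 → posterior Inverse-Gamma(13/5, 81/10)
obs 3: x=-2 → posterior Inverse-Gamma(31/10, 569/40)
obs 4: x=-7/2 → posterior Inverse-Gamma(18/5, 1069/40)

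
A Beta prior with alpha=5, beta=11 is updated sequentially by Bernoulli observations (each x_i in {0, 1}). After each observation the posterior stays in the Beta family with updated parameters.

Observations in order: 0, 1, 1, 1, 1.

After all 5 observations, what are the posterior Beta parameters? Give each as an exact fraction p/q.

obs 1: x=0 → posterior Beta(5, 12)
obs 2: x=1 → posterior Beta(6, 12)
obs 3: x=1 → posterior Beta(7, 12)
obs 4: x=1 → posterior Beta(8, 12)
obs 5: x=1 → posterior Beta(9, 12)

alpha=9, beta=12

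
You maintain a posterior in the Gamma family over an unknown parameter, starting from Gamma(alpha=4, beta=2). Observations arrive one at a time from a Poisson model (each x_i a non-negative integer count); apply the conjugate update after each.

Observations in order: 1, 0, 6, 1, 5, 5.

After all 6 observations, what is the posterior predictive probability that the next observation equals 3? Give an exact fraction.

149344840020752529883136/717897987691852588770249

obs 1: x=1 → posterior Gamma(5, 3)
obs 2: x=0 → posterior Gamma(5, 4)
obs 3: x=6 → posterior Gamma(11, 5)
obs 4: x=1 → posterior Gamma(12, 6)
obs 5: x=5 → posterior Gamma(17, 7)
obs 6: x=5 → posterior Gamma(22, 8)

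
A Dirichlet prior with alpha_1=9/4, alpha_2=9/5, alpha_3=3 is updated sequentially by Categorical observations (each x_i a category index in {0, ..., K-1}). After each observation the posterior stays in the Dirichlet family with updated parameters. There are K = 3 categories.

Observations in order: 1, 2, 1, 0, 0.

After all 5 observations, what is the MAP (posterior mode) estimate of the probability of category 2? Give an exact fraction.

obs 1: x=1 → posterior Dirichlet(9/4, 14/5, 3)
obs 2: x=2 → posterior Dirichlet(9/4, 14/5, 4)
obs 3: x=1 → posterior Dirichlet(9/4, 19/5, 4)
obs 4: x=0 → posterior Dirichlet(13/4, 19/5, 4)
obs 5: x=0 → posterior Dirichlet(17/4, 19/5, 4)

60/181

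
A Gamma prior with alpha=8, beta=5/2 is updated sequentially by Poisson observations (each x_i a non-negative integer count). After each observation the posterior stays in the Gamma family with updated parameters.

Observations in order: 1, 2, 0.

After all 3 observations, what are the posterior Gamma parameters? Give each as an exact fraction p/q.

alpha=11, beta=11/2

obs 1: x=1 → posterior Gamma(9, 7/2)
obs 2: x=2 → posterior Gamma(11, 9/2)
obs 3: x=0 → posterior Gamma(11, 11/2)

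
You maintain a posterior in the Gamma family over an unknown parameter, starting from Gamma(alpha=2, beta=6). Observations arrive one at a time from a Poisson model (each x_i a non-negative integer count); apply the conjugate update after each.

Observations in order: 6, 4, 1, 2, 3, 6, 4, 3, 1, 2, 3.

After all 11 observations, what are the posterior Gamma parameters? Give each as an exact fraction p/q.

alpha=37, beta=17

obs 1: x=6 → posterior Gamma(8, 7)
obs 2: x=4 → posterior Gamma(12, 8)
obs 3: x=1 → posterior Gamma(13, 9)
obs 4: x=2 → posterior Gamma(15, 10)
obs 5: x=3 → posterior Gamma(18, 11)
obs 6: x=6 → posterior Gamma(24, 12)
obs 7: x=4 → posterior Gamma(28, 13)
obs 8: x=3 → posterior Gamma(31, 14)
obs 9: x=1 → posterior Gamma(32, 15)
obs 10: x=2 → posterior Gamma(34, 16)
obs 11: x=3 → posterior Gamma(37, 17)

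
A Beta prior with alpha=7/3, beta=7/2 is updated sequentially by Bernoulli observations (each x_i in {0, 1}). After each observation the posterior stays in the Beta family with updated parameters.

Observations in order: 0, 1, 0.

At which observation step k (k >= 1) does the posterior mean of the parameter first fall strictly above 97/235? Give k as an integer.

obs 1: x=0 → posterior Beta(7/3, 9/2)
obs 2: x=1 → posterior Beta(10/3, 9/2)
obs 3: x=0 → posterior Beta(10/3, 11/2)

k = 2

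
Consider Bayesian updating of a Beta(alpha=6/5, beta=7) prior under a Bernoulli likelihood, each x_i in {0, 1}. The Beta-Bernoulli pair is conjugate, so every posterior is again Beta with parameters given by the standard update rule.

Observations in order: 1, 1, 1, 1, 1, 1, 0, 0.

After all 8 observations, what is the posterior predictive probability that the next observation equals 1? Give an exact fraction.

4/9

obs 1: x=1 → posterior Beta(11/5, 7)
obs 2: x=1 → posterior Beta(16/5, 7)
obs 3: x=1 → posterior Beta(21/5, 7)
obs 4: x=1 → posterior Beta(26/5, 7)
obs 5: x=1 → posterior Beta(31/5, 7)
obs 6: x=1 → posterior Beta(36/5, 7)
obs 7: x=0 → posterior Beta(36/5, 8)
obs 8: x=0 → posterior Beta(36/5, 9)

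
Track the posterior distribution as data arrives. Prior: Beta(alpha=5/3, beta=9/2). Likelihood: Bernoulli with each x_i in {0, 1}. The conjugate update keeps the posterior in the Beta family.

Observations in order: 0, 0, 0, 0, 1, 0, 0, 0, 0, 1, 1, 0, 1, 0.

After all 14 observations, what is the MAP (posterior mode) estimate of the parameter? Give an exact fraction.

28/109

obs 1: x=0 → posterior Beta(5/3, 11/2)
obs 2: x=0 → posterior Beta(5/3, 13/2)
obs 3: x=0 → posterior Beta(5/3, 15/2)
obs 4: x=0 → posterior Beta(5/3, 17/2)
obs 5: x=1 → posterior Beta(8/3, 17/2)
obs 6: x=0 → posterior Beta(8/3, 19/2)
obs 7: x=0 → posterior Beta(8/3, 21/2)
obs 8: x=0 → posterior Beta(8/3, 23/2)
obs 9: x=0 → posterior Beta(8/3, 25/2)
obs 10: x=1 → posterior Beta(11/3, 25/2)
obs 11: x=1 → posterior Beta(14/3, 25/2)
obs 12: x=0 → posterior Beta(14/3, 27/2)
obs 13: x=1 → posterior Beta(17/3, 27/2)
obs 14: x=0 → posterior Beta(17/3, 29/2)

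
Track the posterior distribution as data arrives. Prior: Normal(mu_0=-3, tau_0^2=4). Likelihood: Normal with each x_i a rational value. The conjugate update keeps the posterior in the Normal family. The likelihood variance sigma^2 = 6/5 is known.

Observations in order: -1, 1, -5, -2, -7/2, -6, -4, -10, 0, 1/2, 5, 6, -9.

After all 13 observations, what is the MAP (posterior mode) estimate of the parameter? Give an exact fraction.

-289/133

obs 1: x=-1 → posterior Normal(-19/13, 12/13)
obs 2: x=1 → posterior Normal(-9/23, 12/23)
obs 3: x=-5 → posterior Normal(-59/33, 4/11)
obs 4: x=-2 → posterior Normal(-79/43, 12/43)
obs 5: x=-7/2 → posterior Normal(-114/53, 12/53)
obs 6: x=-6 → posterior Normal(-58/21, 4/21)
obs 7: x=-4 → posterior Normal(-214/73, 12/73)
obs 8: x=-10 → posterior Normal(-314/83, 12/83)
obs 9: x=0 → posterior Normal(-314/93, 4/31)
obs 10: x=1/2 → posterior Normal(-3, 12/103)
obs 11: x=5 → posterior Normal(-259/113, 12/113)
obs 12: x=6 → posterior Normal(-199/123, 4/41)
obs 13: x=-9 → posterior Normal(-289/133, 12/133)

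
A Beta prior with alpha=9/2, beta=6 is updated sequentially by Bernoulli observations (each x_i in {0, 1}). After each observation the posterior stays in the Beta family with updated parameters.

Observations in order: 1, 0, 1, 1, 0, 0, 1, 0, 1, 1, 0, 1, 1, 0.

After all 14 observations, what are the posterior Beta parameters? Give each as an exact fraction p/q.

obs 1: x=1 → posterior Beta(11/2, 6)
obs 2: x=0 → posterior Beta(11/2, 7)
obs 3: x=1 → posterior Beta(13/2, 7)
obs 4: x=1 → posterior Beta(15/2, 7)
obs 5: x=0 → posterior Beta(15/2, 8)
obs 6: x=0 → posterior Beta(15/2, 9)
obs 7: x=1 → posterior Beta(17/2, 9)
obs 8: x=0 → posterior Beta(17/2, 10)
obs 9: x=1 → posterior Beta(19/2, 10)
obs 10: x=1 → posterior Beta(21/2, 10)
obs 11: x=0 → posterior Beta(21/2, 11)
obs 12: x=1 → posterior Beta(23/2, 11)
obs 13: x=1 → posterior Beta(25/2, 11)
obs 14: x=0 → posterior Beta(25/2, 12)

alpha=25/2, beta=12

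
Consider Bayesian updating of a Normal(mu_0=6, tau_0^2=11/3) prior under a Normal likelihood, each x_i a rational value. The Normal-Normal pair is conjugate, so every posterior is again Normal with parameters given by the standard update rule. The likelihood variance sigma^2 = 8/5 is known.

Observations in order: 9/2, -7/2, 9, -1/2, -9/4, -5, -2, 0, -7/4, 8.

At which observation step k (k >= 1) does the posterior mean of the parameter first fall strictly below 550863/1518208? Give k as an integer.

k = 8

obs 1: x=9/2 → posterior Normal(783/158, 88/79)
obs 2: x=-7/2 → posterior Normal(199/134, 44/67)
obs 3: x=9 → posterior Normal(694/189, 88/189)
obs 4: x=-1/2 → posterior Normal(1333/488, 22/61)
obs 5: x=-9/4 → posterior Normal(167/92, 88/299)
obs 6: x=-5 → posterior Normal(357/472, 44/177)
obs 7: x=-2 → posterior Normal(631/1636, 88/409)
obs 8: x=0 → posterior Normal(631/1856, 11/58)
obs 9: x=-7/4 → posterior Normal(41/346, 88/519)
obs 10: x=8 → posterior Normal(1003/1148, 44/287)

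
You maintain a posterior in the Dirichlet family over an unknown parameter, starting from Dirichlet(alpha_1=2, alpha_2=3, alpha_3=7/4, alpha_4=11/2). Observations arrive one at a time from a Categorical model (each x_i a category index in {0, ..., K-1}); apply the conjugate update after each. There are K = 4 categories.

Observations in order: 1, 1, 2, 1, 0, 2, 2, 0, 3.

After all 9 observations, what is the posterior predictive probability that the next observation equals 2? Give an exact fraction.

obs 1: x=1 → posterior Dirichlet(2, 4, 7/4, 11/2)
obs 2: x=1 → posterior Dirichlet(2, 5, 7/4, 11/2)
obs 3: x=2 → posterior Dirichlet(2, 5, 11/4, 11/2)
obs 4: x=1 → posterior Dirichlet(2, 6, 11/4, 11/2)
obs 5: x=0 → posterior Dirichlet(3, 6, 11/4, 11/2)
obs 6: x=2 → posterior Dirichlet(3, 6, 15/4, 11/2)
obs 7: x=2 → posterior Dirichlet(3, 6, 19/4, 11/2)
obs 8: x=0 → posterior Dirichlet(4, 6, 19/4, 11/2)
obs 9: x=3 → posterior Dirichlet(4, 6, 19/4, 13/2)

19/85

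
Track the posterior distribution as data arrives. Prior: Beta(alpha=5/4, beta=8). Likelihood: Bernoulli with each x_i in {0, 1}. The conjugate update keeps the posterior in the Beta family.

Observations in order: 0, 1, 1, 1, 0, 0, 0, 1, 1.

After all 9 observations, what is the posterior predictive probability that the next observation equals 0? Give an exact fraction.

48/73

obs 1: x=0 → posterior Beta(5/4, 9)
obs 2: x=1 → posterior Beta(9/4, 9)
obs 3: x=1 → posterior Beta(13/4, 9)
obs 4: x=1 → posterior Beta(17/4, 9)
obs 5: x=0 → posterior Beta(17/4, 10)
obs 6: x=0 → posterior Beta(17/4, 11)
obs 7: x=0 → posterior Beta(17/4, 12)
obs 8: x=1 → posterior Beta(21/4, 12)
obs 9: x=1 → posterior Beta(25/4, 12)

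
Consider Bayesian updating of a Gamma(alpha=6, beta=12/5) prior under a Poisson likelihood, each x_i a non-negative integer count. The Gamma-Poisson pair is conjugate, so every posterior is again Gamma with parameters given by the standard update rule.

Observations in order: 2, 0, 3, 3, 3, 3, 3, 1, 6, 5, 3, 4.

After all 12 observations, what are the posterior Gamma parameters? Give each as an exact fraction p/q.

obs 1: x=2 → posterior Gamma(8, 17/5)
obs 2: x=0 → posterior Gamma(8, 22/5)
obs 3: x=3 → posterior Gamma(11, 27/5)
obs 4: x=3 → posterior Gamma(14, 32/5)
obs 5: x=3 → posterior Gamma(17, 37/5)
obs 6: x=3 → posterior Gamma(20, 42/5)
obs 7: x=3 → posterior Gamma(23, 47/5)
obs 8: x=1 → posterior Gamma(24, 52/5)
obs 9: x=6 → posterior Gamma(30, 57/5)
obs 10: x=5 → posterior Gamma(35, 62/5)
obs 11: x=3 → posterior Gamma(38, 67/5)
obs 12: x=4 → posterior Gamma(42, 72/5)

alpha=42, beta=72/5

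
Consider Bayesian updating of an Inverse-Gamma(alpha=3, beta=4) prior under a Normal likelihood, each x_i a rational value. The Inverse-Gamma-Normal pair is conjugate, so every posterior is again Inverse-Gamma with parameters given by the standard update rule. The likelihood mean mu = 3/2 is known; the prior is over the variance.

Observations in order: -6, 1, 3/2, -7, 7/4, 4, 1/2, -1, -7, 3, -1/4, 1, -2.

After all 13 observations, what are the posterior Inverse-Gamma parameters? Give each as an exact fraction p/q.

alpha=19/2, beta=1923/16

obs 1: x=-6 → posterior Inverse-Gamma(7/2, 257/8)
obs 2: x=1 → posterior Inverse-Gamma(4, 129/4)
obs 3: x=3/2 → posterior Inverse-Gamma(9/2, 129/4)
obs 4: x=-7 → posterior Inverse-Gamma(5, 547/8)
obs 5: x=7/4 → posterior Inverse-Gamma(11/2, 2189/32)
obs 6: x=4 → posterior Inverse-Gamma(6, 2289/32)
obs 7: x=1/2 → posterior Inverse-Gamma(13/2, 2305/32)
obs 8: x=-1 → posterior Inverse-Gamma(7, 2405/32)
obs 9: x=-7 → posterior Inverse-Gamma(15/2, 3561/32)
obs 10: x=3 → posterior Inverse-Gamma(8, 3597/32)
obs 11: x=-1/4 → posterior Inverse-Gamma(17/2, 1823/16)
obs 12: x=1 → posterior Inverse-Gamma(9, 1825/16)
obs 13: x=-2 → posterior Inverse-Gamma(19/2, 1923/16)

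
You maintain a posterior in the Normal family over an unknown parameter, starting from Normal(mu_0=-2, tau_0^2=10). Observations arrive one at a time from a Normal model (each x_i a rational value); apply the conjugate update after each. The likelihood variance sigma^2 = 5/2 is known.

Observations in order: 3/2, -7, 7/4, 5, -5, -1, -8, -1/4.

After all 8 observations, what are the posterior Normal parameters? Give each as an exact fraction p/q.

mu_0=-18/11, tau_0^2=10/33

obs 1: x=3/2 → posterior Normal(4/5, 2)
obs 2: x=-7 → posterior Normal(-8/3, 10/9)
obs 3: x=7/4 → posterior Normal(-17/13, 10/13)
obs 4: x=5 → posterior Normal(3/17, 10/17)
obs 5: x=-5 → posterior Normal(-17/21, 10/21)
obs 6: x=-1 → posterior Normal(-21/25, 2/5)
obs 7: x=-8 → posterior Normal(-53/29, 10/29)
obs 8: x=-1/4 → posterior Normal(-18/11, 10/33)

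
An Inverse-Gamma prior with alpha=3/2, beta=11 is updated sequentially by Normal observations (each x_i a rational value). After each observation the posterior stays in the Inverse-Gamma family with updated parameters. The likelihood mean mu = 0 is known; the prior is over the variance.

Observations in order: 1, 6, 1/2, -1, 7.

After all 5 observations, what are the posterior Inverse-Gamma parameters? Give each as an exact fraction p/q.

obs 1: x=1 → posterior Inverse-Gamma(2, 23/2)
obs 2: x=6 → posterior Inverse-Gamma(5/2, 59/2)
obs 3: x=1/2 → posterior Inverse-Gamma(3, 237/8)
obs 4: x=-1 → posterior Inverse-Gamma(7/2, 241/8)
obs 5: x=7 → posterior Inverse-Gamma(4, 437/8)

alpha=4, beta=437/8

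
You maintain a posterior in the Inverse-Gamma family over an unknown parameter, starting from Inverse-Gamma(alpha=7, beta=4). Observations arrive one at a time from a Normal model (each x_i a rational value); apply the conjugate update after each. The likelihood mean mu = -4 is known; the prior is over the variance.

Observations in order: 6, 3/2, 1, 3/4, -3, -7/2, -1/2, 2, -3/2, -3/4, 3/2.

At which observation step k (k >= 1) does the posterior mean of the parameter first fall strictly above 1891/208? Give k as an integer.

k = 2

obs 1: x=6 → posterior Inverse-Gamma(15/2, 54)
obs 2: x=3/2 → posterior Inverse-Gamma(8, 553/8)
obs 3: x=1 → posterior Inverse-Gamma(17/2, 653/8)
obs 4: x=3/4 → posterior Inverse-Gamma(9, 2973/32)
obs 5: x=-3 → posterior Inverse-Gamma(19/2, 2989/32)
obs 6: x=-7/2 → posterior Inverse-Gamma(10, 2993/32)
obs 7: x=-1/2 → posterior Inverse-Gamma(21/2, 3189/32)
obs 8: x=2 → posterior Inverse-Gamma(11, 3765/32)
obs 9: x=-3/2 → posterior Inverse-Gamma(23/2, 3865/32)
obs 10: x=-3/4 → posterior Inverse-Gamma(12, 2017/16)
obs 11: x=3/2 → posterior Inverse-Gamma(25/2, 2259/16)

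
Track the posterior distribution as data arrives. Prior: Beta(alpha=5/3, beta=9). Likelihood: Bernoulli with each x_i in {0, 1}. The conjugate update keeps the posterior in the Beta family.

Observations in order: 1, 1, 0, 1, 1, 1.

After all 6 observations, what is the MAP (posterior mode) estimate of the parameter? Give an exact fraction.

17/44

obs 1: x=1 → posterior Beta(8/3, 9)
obs 2: x=1 → posterior Beta(11/3, 9)
obs 3: x=0 → posterior Beta(11/3, 10)
obs 4: x=1 → posterior Beta(14/3, 10)
obs 5: x=1 → posterior Beta(17/3, 10)
obs 6: x=1 → posterior Beta(20/3, 10)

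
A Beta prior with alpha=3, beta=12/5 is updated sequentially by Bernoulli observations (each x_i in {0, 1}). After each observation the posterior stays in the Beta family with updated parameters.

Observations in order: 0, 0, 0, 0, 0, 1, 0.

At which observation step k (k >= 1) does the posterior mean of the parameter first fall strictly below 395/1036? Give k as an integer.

k = 3

obs 1: x=0 → posterior Beta(3, 17/5)
obs 2: x=0 → posterior Beta(3, 22/5)
obs 3: x=0 → posterior Beta(3, 27/5)
obs 4: x=0 → posterior Beta(3, 32/5)
obs 5: x=0 → posterior Beta(3, 37/5)
obs 6: x=1 → posterior Beta(4, 37/5)
obs 7: x=0 → posterior Beta(4, 42/5)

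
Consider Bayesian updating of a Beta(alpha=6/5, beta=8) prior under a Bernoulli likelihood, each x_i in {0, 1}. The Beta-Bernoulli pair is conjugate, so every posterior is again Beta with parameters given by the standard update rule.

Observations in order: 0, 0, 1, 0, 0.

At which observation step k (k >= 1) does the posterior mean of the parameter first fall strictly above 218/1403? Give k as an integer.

obs 1: x=0 → posterior Beta(6/5, 9)
obs 2: x=0 → posterior Beta(6/5, 10)
obs 3: x=1 → posterior Beta(11/5, 10)
obs 4: x=0 → posterior Beta(11/5, 11)
obs 5: x=0 → posterior Beta(11/5, 12)

k = 3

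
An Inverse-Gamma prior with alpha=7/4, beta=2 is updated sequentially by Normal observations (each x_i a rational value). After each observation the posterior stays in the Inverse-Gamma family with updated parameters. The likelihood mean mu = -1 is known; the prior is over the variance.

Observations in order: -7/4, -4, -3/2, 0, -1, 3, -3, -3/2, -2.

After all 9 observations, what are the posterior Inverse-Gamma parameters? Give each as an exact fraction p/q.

alpha=25/4, beta=577/32

obs 1: x=-7/4 → posterior Inverse-Gamma(9/4, 73/32)
obs 2: x=-4 → posterior Inverse-Gamma(11/4, 217/32)
obs 3: x=-3/2 → posterior Inverse-Gamma(13/4, 221/32)
obs 4: x=0 → posterior Inverse-Gamma(15/4, 237/32)
obs 5: x=-1 → posterior Inverse-Gamma(17/4, 237/32)
obs 6: x=3 → posterior Inverse-Gamma(19/4, 493/32)
obs 7: x=-3 → posterior Inverse-Gamma(21/4, 557/32)
obs 8: x=-3/2 → posterior Inverse-Gamma(23/4, 561/32)
obs 9: x=-2 → posterior Inverse-Gamma(25/4, 577/32)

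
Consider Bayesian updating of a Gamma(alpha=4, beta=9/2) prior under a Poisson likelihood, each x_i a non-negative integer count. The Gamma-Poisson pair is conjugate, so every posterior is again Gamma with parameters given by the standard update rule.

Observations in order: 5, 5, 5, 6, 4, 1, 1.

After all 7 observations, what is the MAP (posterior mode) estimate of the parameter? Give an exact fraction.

obs 1: x=5 → posterior Gamma(9, 11/2)
obs 2: x=5 → posterior Gamma(14, 13/2)
obs 3: x=5 → posterior Gamma(19, 15/2)
obs 4: x=6 → posterior Gamma(25, 17/2)
obs 5: x=4 → posterior Gamma(29, 19/2)
obs 6: x=1 → posterior Gamma(30, 21/2)
obs 7: x=1 → posterior Gamma(31, 23/2)

60/23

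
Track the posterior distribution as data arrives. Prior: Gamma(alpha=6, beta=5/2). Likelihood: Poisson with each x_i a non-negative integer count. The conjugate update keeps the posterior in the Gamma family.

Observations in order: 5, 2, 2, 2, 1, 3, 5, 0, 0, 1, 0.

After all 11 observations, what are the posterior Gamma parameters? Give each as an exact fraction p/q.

alpha=27, beta=27/2

obs 1: x=5 → posterior Gamma(11, 7/2)
obs 2: x=2 → posterior Gamma(13, 9/2)
obs 3: x=2 → posterior Gamma(15, 11/2)
obs 4: x=2 → posterior Gamma(17, 13/2)
obs 5: x=1 → posterior Gamma(18, 15/2)
obs 6: x=3 → posterior Gamma(21, 17/2)
obs 7: x=5 → posterior Gamma(26, 19/2)
obs 8: x=0 → posterior Gamma(26, 21/2)
obs 9: x=0 → posterior Gamma(26, 23/2)
obs 10: x=1 → posterior Gamma(27, 25/2)
obs 11: x=0 → posterior Gamma(27, 27/2)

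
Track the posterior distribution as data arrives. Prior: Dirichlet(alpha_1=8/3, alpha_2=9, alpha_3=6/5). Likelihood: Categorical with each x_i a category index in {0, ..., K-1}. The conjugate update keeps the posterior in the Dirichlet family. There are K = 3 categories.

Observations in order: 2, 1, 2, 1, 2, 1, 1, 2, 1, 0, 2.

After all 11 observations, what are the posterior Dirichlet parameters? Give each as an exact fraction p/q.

obs 1: x=2 → posterior Dirichlet(8/3, 9, 11/5)
obs 2: x=1 → posterior Dirichlet(8/3, 10, 11/5)
obs 3: x=2 → posterior Dirichlet(8/3, 10, 16/5)
obs 4: x=1 → posterior Dirichlet(8/3, 11, 16/5)
obs 5: x=2 → posterior Dirichlet(8/3, 11, 21/5)
obs 6: x=1 → posterior Dirichlet(8/3, 12, 21/5)
obs 7: x=1 → posterior Dirichlet(8/3, 13, 21/5)
obs 8: x=2 → posterior Dirichlet(8/3, 13, 26/5)
obs 9: x=1 → posterior Dirichlet(8/3, 14, 26/5)
obs 10: x=0 → posterior Dirichlet(11/3, 14, 26/5)
obs 11: x=2 → posterior Dirichlet(11/3, 14, 31/5)

alpha_1=11/3, alpha_2=14, alpha_3=31/5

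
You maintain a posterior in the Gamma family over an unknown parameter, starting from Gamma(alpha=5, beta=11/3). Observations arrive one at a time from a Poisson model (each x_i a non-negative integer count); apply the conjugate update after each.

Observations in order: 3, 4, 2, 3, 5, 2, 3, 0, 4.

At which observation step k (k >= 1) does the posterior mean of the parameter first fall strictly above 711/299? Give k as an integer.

k = 5

obs 1: x=3 → posterior Gamma(8, 14/3)
obs 2: x=4 → posterior Gamma(12, 17/3)
obs 3: x=2 → posterior Gamma(14, 20/3)
obs 4: x=3 → posterior Gamma(17, 23/3)
obs 5: x=5 → posterior Gamma(22, 26/3)
obs 6: x=2 → posterior Gamma(24, 29/3)
obs 7: x=3 → posterior Gamma(27, 32/3)
obs 8: x=0 → posterior Gamma(27, 35/3)
obs 9: x=4 → posterior Gamma(31, 38/3)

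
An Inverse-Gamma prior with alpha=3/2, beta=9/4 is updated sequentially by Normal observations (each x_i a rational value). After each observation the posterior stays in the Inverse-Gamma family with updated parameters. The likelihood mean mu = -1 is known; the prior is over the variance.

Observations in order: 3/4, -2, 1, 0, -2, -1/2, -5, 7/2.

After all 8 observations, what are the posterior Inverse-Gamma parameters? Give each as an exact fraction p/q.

alpha=11/2, beta=817/32

obs 1: x=3/4 → posterior Inverse-Gamma(2, 121/32)
obs 2: x=-2 → posterior Inverse-Gamma(5/2, 137/32)
obs 3: x=1 → posterior Inverse-Gamma(3, 201/32)
obs 4: x=0 → posterior Inverse-Gamma(7/2, 217/32)
obs 5: x=-2 → posterior Inverse-Gamma(4, 233/32)
obs 6: x=-1/2 → posterior Inverse-Gamma(9/2, 237/32)
obs 7: x=-5 → posterior Inverse-Gamma(5, 493/32)
obs 8: x=7/2 → posterior Inverse-Gamma(11/2, 817/32)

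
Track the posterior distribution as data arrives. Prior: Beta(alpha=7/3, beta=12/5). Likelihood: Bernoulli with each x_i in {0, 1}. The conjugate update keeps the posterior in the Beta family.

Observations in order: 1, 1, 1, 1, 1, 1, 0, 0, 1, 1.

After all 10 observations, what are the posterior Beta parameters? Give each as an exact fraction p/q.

alpha=31/3, beta=22/5

obs 1: x=1 → posterior Beta(10/3, 12/5)
obs 2: x=1 → posterior Beta(13/3, 12/5)
obs 3: x=1 → posterior Beta(16/3, 12/5)
obs 4: x=1 → posterior Beta(19/3, 12/5)
obs 5: x=1 → posterior Beta(22/3, 12/5)
obs 6: x=1 → posterior Beta(25/3, 12/5)
obs 7: x=0 → posterior Beta(25/3, 17/5)
obs 8: x=0 → posterior Beta(25/3, 22/5)
obs 9: x=1 → posterior Beta(28/3, 22/5)
obs 10: x=1 → posterior Beta(31/3, 22/5)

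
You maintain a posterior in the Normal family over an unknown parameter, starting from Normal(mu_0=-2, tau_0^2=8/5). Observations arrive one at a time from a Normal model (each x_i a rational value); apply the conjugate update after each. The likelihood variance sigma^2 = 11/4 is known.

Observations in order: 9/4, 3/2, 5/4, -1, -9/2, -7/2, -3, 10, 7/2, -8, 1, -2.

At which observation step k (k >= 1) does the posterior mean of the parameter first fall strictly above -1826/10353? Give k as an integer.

k = 2

obs 1: x=9/4 → posterior Normal(-38/87, 88/87)
obs 2: x=3/2 → posterior Normal(10/119, 88/119)
obs 3: x=5/4 → posterior Normal(50/151, 88/151)
obs 4: x=-1 → posterior Normal(6/61, 88/183)
obs 5: x=-9/2 → posterior Normal(-126/215, 88/215)
obs 6: x=-7/2 → posterior Normal(-238/247, 88/247)
obs 7: x=-3 → posterior Normal(-334/279, 88/279)
obs 8: x=10 → posterior Normal(-14/311, 88/311)
obs 9: x=7/2 → posterior Normal(2/7, 88/343)
obs 10: x=-8 → posterior Normal(-158/375, 88/375)
obs 11: x=1 → posterior Normal(-126/407, 8/37)
obs 12: x=-2 → posterior Normal(-190/439, 88/439)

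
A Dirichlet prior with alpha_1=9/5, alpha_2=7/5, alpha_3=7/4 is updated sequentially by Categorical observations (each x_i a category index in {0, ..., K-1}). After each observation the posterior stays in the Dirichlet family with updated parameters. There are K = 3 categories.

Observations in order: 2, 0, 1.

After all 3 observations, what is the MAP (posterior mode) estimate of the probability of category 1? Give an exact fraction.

28/99

obs 1: x=2 → posterior Dirichlet(9/5, 7/5, 11/4)
obs 2: x=0 → posterior Dirichlet(14/5, 7/5, 11/4)
obs 3: x=1 → posterior Dirichlet(14/5, 12/5, 11/4)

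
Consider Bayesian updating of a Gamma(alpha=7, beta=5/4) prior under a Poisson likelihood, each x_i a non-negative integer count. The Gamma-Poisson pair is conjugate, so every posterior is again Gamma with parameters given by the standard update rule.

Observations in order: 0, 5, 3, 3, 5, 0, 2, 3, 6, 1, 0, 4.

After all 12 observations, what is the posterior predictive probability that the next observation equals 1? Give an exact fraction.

917830019477043059548937186312947900326082837929758865489555960880484/5726285170196833782522374636778384832182407508022278478776077075186667

obs 1: x=0 → posterior Gamma(7, 9/4)
obs 2: x=5 → posterior Gamma(12, 13/4)
obs 3: x=3 → posterior Gamma(15, 17/4)
obs 4: x=3 → posterior Gamma(18, 21/4)
obs 5: x=5 → posterior Gamma(23, 25/4)
obs 6: x=0 → posterior Gamma(23, 29/4)
obs 7: x=2 → posterior Gamma(25, 33/4)
obs 8: x=3 → posterior Gamma(28, 37/4)
obs 9: x=6 → posterior Gamma(34, 41/4)
obs 10: x=1 → posterior Gamma(35, 45/4)
obs 11: x=0 → posterior Gamma(35, 49/4)
obs 12: x=4 → posterior Gamma(39, 53/4)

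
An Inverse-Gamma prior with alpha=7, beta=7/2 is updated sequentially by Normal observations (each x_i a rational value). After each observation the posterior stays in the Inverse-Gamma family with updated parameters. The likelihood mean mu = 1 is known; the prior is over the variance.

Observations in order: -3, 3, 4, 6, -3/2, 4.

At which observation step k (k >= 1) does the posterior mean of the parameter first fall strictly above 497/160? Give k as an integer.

k = 4

obs 1: x=-3 → posterior Inverse-Gamma(15/2, 23/2)
obs 2: x=3 → posterior Inverse-Gamma(8, 27/2)
obs 3: x=4 → posterior Inverse-Gamma(17/2, 18)
obs 4: x=6 → posterior Inverse-Gamma(9, 61/2)
obs 5: x=-3/2 → posterior Inverse-Gamma(19/2, 269/8)
obs 6: x=4 → posterior Inverse-Gamma(10, 305/8)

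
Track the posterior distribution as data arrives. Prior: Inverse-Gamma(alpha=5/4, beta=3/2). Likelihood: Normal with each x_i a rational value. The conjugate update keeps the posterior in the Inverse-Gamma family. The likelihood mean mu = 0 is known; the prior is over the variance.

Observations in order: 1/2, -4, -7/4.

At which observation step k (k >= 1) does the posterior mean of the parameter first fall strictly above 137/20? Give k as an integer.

obs 1: x=1/2 → posterior Inverse-Gamma(7/4, 13/8)
obs 2: x=-4 → posterior Inverse-Gamma(9/4, 77/8)
obs 3: x=-7/4 → posterior Inverse-Gamma(11/4, 357/32)

k = 2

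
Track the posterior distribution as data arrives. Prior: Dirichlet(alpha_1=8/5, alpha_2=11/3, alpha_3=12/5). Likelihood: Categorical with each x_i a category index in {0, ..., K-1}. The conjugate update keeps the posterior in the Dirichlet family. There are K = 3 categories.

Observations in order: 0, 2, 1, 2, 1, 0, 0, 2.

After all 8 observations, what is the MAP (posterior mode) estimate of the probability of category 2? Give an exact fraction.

obs 1: x=0 → posterior Dirichlet(13/5, 11/3, 12/5)
obs 2: x=2 → posterior Dirichlet(13/5, 11/3, 17/5)
obs 3: x=1 → posterior Dirichlet(13/5, 14/3, 17/5)
obs 4: x=2 → posterior Dirichlet(13/5, 14/3, 22/5)
obs 5: x=1 → posterior Dirichlet(13/5, 17/3, 22/5)
obs 6: x=0 → posterior Dirichlet(18/5, 17/3, 22/5)
obs 7: x=0 → posterior Dirichlet(23/5, 17/3, 22/5)
obs 8: x=2 → posterior Dirichlet(23/5, 17/3, 27/5)

33/95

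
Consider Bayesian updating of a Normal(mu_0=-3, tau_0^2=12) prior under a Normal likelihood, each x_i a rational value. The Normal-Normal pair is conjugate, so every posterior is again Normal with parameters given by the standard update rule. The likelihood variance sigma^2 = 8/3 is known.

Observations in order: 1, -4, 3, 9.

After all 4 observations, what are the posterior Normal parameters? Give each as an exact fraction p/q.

mu_0=75/38, tau_0^2=12/19

obs 1: x=1 → posterior Normal(3/11, 24/11)
obs 2: x=-4 → posterior Normal(-33/20, 6/5)
obs 3: x=3 → posterior Normal(-6/29, 24/29)
obs 4: x=9 → posterior Normal(75/38, 12/19)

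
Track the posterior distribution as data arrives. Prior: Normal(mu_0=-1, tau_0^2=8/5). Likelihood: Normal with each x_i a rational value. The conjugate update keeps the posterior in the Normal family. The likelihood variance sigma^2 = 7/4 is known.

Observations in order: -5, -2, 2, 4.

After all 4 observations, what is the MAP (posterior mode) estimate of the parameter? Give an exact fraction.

-67/163

obs 1: x=-5 → posterior Normal(-195/67, 56/67)
obs 2: x=-2 → posterior Normal(-259/99, 56/99)
obs 3: x=2 → posterior Normal(-195/131, 56/131)
obs 4: x=4 → posterior Normal(-67/163, 56/163)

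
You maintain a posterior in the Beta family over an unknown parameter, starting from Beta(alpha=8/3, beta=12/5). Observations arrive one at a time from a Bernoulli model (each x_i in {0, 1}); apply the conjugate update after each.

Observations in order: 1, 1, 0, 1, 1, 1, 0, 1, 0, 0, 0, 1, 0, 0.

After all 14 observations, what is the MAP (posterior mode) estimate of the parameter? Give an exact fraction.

65/128

obs 1: x=1 → posterior Beta(11/3, 12/5)
obs 2: x=1 → posterior Beta(14/3, 12/5)
obs 3: x=0 → posterior Beta(14/3, 17/5)
obs 4: x=1 → posterior Beta(17/3, 17/5)
obs 5: x=1 → posterior Beta(20/3, 17/5)
obs 6: x=1 → posterior Beta(23/3, 17/5)
obs 7: x=0 → posterior Beta(23/3, 22/5)
obs 8: x=1 → posterior Beta(26/3, 22/5)
obs 9: x=0 → posterior Beta(26/3, 27/5)
obs 10: x=0 → posterior Beta(26/3, 32/5)
obs 11: x=0 → posterior Beta(26/3, 37/5)
obs 12: x=1 → posterior Beta(29/3, 37/5)
obs 13: x=0 → posterior Beta(29/3, 42/5)
obs 14: x=0 → posterior Beta(29/3, 47/5)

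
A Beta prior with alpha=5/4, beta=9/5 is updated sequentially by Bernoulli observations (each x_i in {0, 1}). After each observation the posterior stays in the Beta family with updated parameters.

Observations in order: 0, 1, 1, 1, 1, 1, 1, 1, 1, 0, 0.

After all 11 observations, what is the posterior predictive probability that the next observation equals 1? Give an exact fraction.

185/281

obs 1: x=0 → posterior Beta(5/4, 14/5)
obs 2: x=1 → posterior Beta(9/4, 14/5)
obs 3: x=1 → posterior Beta(13/4, 14/5)
obs 4: x=1 → posterior Beta(17/4, 14/5)
obs 5: x=1 → posterior Beta(21/4, 14/5)
obs 6: x=1 → posterior Beta(25/4, 14/5)
obs 7: x=1 → posterior Beta(29/4, 14/5)
obs 8: x=1 → posterior Beta(33/4, 14/5)
obs 9: x=1 → posterior Beta(37/4, 14/5)
obs 10: x=0 → posterior Beta(37/4, 19/5)
obs 11: x=0 → posterior Beta(37/4, 24/5)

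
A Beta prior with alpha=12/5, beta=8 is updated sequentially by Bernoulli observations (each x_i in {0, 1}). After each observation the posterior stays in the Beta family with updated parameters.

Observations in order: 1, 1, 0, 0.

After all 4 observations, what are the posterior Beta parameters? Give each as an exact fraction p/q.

alpha=22/5, beta=10

obs 1: x=1 → posterior Beta(17/5, 8)
obs 2: x=1 → posterior Beta(22/5, 8)
obs 3: x=0 → posterior Beta(22/5, 9)
obs 4: x=0 → posterior Beta(22/5, 10)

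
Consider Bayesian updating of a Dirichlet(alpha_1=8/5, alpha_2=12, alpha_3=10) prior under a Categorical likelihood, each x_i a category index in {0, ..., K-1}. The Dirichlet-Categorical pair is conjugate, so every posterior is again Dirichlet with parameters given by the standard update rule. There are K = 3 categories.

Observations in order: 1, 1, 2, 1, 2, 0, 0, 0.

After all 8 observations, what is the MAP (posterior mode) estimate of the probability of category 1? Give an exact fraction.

70/143

obs 1: x=1 → posterior Dirichlet(8/5, 13, 10)
obs 2: x=1 → posterior Dirichlet(8/5, 14, 10)
obs 3: x=2 → posterior Dirichlet(8/5, 14, 11)
obs 4: x=1 → posterior Dirichlet(8/5, 15, 11)
obs 5: x=2 → posterior Dirichlet(8/5, 15, 12)
obs 6: x=0 → posterior Dirichlet(13/5, 15, 12)
obs 7: x=0 → posterior Dirichlet(18/5, 15, 12)
obs 8: x=0 → posterior Dirichlet(23/5, 15, 12)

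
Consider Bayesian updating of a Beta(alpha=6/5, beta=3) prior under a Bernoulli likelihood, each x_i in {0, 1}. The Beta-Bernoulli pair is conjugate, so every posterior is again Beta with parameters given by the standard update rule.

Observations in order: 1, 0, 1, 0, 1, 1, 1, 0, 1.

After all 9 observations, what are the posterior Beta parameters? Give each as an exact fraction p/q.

obs 1: x=1 → posterior Beta(11/5, 3)
obs 2: x=0 → posterior Beta(11/5, 4)
obs 3: x=1 → posterior Beta(16/5, 4)
obs 4: x=0 → posterior Beta(16/5, 5)
obs 5: x=1 → posterior Beta(21/5, 5)
obs 6: x=1 → posterior Beta(26/5, 5)
obs 7: x=1 → posterior Beta(31/5, 5)
obs 8: x=0 → posterior Beta(31/5, 6)
obs 9: x=1 → posterior Beta(36/5, 6)

alpha=36/5, beta=6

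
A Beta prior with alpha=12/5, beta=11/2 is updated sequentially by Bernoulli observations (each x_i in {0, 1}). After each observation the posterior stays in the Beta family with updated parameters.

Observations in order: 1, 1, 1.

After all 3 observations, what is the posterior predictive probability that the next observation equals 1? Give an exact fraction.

54/109

obs 1: x=1 → posterior Beta(17/5, 11/2)
obs 2: x=1 → posterior Beta(22/5, 11/2)
obs 3: x=1 → posterior Beta(27/5, 11/2)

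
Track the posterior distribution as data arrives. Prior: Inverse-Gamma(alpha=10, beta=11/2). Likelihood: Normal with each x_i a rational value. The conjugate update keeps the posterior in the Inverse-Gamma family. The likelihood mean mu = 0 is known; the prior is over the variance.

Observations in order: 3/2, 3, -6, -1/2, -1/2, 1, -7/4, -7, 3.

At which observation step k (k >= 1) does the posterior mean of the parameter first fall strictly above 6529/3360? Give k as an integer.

k = 3

obs 1: x=3/2 → posterior Inverse-Gamma(21/2, 53/8)
obs 2: x=3 → posterior Inverse-Gamma(11, 89/8)
obs 3: x=-6 → posterior Inverse-Gamma(23/2, 233/8)
obs 4: x=-1/2 → posterior Inverse-Gamma(12, 117/4)
obs 5: x=-1/2 → posterior Inverse-Gamma(25/2, 235/8)
obs 6: x=1 → posterior Inverse-Gamma(13, 239/8)
obs 7: x=-7/4 → posterior Inverse-Gamma(27/2, 1005/32)
obs 8: x=-7 → posterior Inverse-Gamma(14, 1789/32)
obs 9: x=3 → posterior Inverse-Gamma(29/2, 1933/32)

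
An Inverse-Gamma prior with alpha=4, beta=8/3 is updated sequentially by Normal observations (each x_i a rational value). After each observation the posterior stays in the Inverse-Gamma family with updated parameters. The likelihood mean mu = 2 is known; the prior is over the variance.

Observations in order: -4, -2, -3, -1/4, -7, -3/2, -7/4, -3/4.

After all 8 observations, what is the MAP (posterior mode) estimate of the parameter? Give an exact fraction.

obs 1: x=-4 → posterior Inverse-Gamma(9/2, 62/3)
obs 2: x=-2 → posterior Inverse-Gamma(5, 86/3)
obs 3: x=-3 → posterior Inverse-Gamma(11/2, 247/6)
obs 4: x=-1/4 → posterior Inverse-Gamma(6, 4195/96)
obs 5: x=-7 → posterior Inverse-Gamma(13/2, 8083/96)
obs 6: x=-3/2 → posterior Inverse-Gamma(7, 8671/96)
obs 7: x=-7/4 → posterior Inverse-Gamma(15/2, 4673/48)
obs 8: x=-3/4 → posterior Inverse-Gamma(8, 9709/96)

9709/864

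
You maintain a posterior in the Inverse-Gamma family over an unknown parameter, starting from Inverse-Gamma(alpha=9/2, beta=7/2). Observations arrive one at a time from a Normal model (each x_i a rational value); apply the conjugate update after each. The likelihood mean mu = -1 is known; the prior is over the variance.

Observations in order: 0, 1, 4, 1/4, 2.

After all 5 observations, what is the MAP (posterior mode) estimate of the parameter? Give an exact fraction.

761/256

obs 1: x=0 → posterior Inverse-Gamma(5, 4)
obs 2: x=1 → posterior Inverse-Gamma(11/2, 6)
obs 3: x=4 → posterior Inverse-Gamma(6, 37/2)
obs 4: x=1/4 → posterior Inverse-Gamma(13/2, 617/32)
obs 5: x=2 → posterior Inverse-Gamma(7, 761/32)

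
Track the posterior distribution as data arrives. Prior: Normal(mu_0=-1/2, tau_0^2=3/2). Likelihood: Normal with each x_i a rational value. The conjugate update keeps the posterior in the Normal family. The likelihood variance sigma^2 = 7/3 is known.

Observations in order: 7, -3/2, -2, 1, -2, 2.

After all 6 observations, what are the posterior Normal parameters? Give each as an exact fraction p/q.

mu_0=67/136, tau_0^2=21/68

obs 1: x=7 → posterior Normal(56/23, 21/23)
obs 2: x=-3/2 → posterior Normal(85/64, 21/32)
obs 3: x=-2 → posterior Normal(49/82, 21/41)
obs 4: x=1 → posterior Normal(67/100, 21/50)
obs 5: x=-2 → posterior Normal(31/118, 21/59)
obs 6: x=2 → posterior Normal(67/136, 21/68)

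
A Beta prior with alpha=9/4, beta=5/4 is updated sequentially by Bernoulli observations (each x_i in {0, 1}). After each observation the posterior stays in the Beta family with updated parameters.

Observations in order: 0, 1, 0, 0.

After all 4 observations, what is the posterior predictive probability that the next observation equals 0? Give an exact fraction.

obs 1: x=0 → posterior Beta(9/4, 9/4)
obs 2: x=1 → posterior Beta(13/4, 9/4)
obs 3: x=0 → posterior Beta(13/4, 13/4)
obs 4: x=0 → posterior Beta(13/4, 17/4)

17/30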